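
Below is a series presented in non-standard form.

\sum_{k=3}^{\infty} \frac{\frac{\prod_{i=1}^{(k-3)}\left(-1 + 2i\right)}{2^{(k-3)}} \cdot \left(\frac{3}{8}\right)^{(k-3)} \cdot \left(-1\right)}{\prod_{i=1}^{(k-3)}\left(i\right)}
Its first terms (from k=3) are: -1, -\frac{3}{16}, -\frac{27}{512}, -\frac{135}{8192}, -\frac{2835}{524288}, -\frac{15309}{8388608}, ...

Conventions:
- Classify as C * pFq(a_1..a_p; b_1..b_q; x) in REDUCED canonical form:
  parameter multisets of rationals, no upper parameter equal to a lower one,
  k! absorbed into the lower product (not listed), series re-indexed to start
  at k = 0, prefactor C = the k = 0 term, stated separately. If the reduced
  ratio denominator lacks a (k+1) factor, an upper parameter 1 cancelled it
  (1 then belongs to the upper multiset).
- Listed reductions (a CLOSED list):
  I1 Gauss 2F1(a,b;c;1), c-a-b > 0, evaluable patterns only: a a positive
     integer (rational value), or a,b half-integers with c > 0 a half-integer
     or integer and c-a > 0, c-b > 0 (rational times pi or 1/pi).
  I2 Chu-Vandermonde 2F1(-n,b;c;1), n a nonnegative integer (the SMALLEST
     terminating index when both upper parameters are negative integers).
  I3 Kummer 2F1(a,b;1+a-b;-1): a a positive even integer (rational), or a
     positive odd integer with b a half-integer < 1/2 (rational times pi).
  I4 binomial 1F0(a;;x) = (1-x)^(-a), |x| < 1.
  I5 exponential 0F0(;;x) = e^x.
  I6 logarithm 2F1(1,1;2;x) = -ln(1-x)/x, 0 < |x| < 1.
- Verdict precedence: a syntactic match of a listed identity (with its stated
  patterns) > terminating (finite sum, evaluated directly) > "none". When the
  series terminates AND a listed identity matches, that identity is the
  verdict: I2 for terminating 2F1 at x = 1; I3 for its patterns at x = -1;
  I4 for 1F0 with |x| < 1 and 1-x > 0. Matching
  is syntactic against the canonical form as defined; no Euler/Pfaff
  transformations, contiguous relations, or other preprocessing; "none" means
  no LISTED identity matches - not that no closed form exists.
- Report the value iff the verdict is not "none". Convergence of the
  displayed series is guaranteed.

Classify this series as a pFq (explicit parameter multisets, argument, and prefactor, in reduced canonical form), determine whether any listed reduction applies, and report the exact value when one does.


Key step: from the first term -1: the odd product 1*3*...*(2k-1) (C = -1) is 2^k (1/2)_k.
Adjacent-term ratio: r(k) = \frac{3}{8} * (k+\frac{1}{2}) / [(k+1)] - rational; roots negated = parameters, x = \frac{3}{8}, C = -1.

At argument \frac{3}{8}: a 1F0 with upper {\frac{1}{2}}, lower {-}, scaled by C = -1. Verdict at x = \frac{3}{8}: binomial (I4) matches (the 1F0 binomial series: exponent -1/2, x = \frac{3}{8}). Hence: \left(-1\right) \cdot \left(\frac{5}{8}\right)^{-\frac{1}{2}}.


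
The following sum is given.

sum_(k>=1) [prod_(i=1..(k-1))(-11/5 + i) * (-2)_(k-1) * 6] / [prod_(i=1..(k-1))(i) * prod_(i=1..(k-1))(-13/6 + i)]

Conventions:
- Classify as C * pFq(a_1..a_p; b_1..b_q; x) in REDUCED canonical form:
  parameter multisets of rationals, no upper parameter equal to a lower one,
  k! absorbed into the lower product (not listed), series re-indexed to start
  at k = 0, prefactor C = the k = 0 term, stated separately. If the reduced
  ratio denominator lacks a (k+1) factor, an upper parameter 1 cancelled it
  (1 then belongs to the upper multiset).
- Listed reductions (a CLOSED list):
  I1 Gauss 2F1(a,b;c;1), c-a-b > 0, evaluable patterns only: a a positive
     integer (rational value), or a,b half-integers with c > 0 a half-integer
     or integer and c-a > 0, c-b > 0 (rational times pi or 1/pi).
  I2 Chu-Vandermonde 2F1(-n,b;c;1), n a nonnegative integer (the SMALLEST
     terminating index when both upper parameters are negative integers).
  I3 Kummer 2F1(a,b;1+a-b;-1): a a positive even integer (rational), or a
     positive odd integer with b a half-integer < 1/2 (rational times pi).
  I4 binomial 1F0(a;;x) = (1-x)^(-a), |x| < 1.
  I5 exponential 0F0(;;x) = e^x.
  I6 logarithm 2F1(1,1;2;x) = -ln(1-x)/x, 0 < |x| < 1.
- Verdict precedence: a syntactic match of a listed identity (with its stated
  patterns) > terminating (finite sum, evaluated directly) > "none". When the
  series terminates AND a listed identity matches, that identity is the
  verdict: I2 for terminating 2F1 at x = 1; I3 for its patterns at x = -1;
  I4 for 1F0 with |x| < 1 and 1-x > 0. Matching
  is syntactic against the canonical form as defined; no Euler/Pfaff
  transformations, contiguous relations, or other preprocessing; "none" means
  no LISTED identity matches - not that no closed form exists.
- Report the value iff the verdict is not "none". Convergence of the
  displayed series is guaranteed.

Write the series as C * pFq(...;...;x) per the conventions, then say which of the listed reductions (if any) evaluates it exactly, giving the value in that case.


Canonical form: C = 6 times 2F1 with upper {-2, -6/5}, lower {-7/6}, x = 1. Verdict: the Chu-Vandermonde identity I2 matches (terminating 2F1 at x = 1 with n = 2, b = -6/5, c = -7/6). Value: 186/175.

Structural cue: x = 1 and the lower running product (C = 6, x = 1) is a rising factorial.
Term ratio: r(k) = 1 * (k-2) (k-6/5) / [(k-7/6) (k+1)] - rational in k, leading ratio 1; with t_0 = 6, classification follows.


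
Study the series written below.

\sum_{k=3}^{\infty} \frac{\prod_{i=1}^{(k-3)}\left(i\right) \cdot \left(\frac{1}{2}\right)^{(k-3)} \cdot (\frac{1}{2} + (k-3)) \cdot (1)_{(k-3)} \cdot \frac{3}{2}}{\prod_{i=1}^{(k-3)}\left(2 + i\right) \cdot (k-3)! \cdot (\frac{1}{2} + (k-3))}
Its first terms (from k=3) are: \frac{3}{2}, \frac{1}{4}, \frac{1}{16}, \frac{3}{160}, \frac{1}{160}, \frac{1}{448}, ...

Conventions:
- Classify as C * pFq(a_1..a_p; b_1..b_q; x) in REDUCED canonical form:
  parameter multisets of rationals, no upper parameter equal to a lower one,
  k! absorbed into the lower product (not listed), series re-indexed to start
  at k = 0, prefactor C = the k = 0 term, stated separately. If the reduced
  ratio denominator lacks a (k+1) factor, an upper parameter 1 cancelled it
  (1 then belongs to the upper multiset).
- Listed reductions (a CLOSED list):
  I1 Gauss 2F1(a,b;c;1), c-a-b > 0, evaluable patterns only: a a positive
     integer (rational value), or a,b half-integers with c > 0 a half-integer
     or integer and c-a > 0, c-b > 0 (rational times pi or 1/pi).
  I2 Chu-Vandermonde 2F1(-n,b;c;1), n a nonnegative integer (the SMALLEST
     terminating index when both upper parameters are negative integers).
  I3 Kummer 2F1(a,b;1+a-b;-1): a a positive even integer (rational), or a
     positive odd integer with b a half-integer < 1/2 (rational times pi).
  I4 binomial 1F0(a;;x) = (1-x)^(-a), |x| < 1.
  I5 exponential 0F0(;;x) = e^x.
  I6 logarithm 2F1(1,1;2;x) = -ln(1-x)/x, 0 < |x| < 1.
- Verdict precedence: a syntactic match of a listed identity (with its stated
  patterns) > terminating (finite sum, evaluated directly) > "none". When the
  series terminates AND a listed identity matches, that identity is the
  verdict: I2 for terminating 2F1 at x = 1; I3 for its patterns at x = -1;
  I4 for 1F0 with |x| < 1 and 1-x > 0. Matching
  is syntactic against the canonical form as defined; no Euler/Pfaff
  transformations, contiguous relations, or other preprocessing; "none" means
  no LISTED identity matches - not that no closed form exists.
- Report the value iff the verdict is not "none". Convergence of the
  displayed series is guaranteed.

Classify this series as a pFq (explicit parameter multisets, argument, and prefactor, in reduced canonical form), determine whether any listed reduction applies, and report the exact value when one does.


Canonical form: C = \frac{3}{2} times 2F1 with upper {1, 1}, lower {3}, x = \frac{1}{2}. Verdict: none here - no I1-I6 shape fits x = \frac{1}{2} with lower {3}.

Structural cue: from the first term \frac{3}{2}: the lower running product (prefactor 3/2) is a rising factorial.
Ratio: r(k) = \frac{1}{2} * (k+1) (k+1) / [(k+3) (k+1)] - rational; roots negated = parameters, x = \frac{1}{2}, C = \frac{3}{2}.


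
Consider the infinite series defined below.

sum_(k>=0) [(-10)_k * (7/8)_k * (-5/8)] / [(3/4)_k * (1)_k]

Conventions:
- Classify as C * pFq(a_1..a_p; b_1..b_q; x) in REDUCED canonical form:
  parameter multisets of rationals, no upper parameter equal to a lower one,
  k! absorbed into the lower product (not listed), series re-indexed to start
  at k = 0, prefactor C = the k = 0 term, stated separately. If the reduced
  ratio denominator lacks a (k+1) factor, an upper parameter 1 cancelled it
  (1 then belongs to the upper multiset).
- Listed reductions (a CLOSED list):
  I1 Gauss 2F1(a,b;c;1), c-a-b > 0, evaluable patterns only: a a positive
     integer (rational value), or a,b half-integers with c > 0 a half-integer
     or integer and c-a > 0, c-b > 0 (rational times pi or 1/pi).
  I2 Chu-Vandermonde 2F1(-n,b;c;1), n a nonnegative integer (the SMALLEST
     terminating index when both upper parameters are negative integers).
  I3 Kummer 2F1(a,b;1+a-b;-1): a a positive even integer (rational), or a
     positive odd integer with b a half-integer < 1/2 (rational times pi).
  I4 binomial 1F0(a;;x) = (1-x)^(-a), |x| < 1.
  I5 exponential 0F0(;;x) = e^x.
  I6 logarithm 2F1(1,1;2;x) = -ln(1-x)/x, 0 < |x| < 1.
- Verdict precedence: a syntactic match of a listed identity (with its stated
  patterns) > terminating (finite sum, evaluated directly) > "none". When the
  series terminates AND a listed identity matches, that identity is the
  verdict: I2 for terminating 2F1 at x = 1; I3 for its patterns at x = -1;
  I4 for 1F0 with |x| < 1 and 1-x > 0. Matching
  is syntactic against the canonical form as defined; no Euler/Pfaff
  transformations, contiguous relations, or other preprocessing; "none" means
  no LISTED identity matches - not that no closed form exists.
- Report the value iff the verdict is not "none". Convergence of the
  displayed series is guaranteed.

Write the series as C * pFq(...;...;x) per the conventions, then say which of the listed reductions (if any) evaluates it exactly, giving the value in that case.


Key step: with t_0 = -5/8, (1)_k (C = -5/8, x = 1) is k! itself.
Ratio: r(k) = 1 * (k-10) (k+7/8) / [(k+3/4) (k+1)] - rational; roots negated = parameters, x = 1, C = -5/8.

With C = -5/8: the canonical form is 2F1(-10, 7/8; 3/4; 1). Verdict: Chu-Vandermonde (I2) applies (terminating 2F1 at x = 1 with n = 10, b = 7/8, c = 3/4). Value: 16685/1400832.


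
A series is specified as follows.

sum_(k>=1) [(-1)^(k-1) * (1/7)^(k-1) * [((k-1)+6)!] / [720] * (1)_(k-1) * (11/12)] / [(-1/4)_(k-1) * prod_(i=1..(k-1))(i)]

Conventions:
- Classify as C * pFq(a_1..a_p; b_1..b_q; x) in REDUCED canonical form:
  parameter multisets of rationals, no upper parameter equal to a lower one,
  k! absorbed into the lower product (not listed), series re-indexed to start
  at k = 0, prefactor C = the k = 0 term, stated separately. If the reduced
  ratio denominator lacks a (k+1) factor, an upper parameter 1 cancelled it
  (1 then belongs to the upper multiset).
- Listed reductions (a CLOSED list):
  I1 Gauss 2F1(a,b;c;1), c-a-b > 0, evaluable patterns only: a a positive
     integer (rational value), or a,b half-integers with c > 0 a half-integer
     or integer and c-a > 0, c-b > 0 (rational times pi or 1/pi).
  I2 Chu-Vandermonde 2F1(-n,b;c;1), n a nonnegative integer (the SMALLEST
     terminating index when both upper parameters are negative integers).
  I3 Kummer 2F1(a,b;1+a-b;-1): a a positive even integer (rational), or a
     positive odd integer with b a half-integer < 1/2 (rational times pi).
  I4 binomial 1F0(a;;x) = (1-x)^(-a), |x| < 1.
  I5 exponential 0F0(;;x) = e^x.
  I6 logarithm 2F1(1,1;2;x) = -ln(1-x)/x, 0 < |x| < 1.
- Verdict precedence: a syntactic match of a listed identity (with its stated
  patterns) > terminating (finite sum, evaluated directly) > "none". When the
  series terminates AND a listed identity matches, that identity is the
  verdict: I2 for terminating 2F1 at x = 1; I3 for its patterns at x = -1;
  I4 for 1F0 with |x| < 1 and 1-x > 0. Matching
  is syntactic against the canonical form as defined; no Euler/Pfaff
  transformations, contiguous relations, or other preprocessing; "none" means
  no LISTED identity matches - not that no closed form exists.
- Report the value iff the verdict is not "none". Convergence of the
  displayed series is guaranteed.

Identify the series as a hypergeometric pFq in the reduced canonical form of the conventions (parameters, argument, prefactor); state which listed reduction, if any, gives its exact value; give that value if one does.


The series (x = -1/7) is 2F1: upper {1, 7}, lower {-1/4}, prefactor 11/12. Verdict: none. Every listed pattern misses the 2F1 form at -1/7, upper {1, 7}.

First insight: t_0 = 11/12 here, and the product of the first k integers (prefactor 11/12) is k!.
Adjacent-term ratio: r(k) = (-1/7) * (k+1) (k+7) / [(k-1/4) (k+1)] - rational; roots negated = parameters, x = (-1/7), C = 11/12.


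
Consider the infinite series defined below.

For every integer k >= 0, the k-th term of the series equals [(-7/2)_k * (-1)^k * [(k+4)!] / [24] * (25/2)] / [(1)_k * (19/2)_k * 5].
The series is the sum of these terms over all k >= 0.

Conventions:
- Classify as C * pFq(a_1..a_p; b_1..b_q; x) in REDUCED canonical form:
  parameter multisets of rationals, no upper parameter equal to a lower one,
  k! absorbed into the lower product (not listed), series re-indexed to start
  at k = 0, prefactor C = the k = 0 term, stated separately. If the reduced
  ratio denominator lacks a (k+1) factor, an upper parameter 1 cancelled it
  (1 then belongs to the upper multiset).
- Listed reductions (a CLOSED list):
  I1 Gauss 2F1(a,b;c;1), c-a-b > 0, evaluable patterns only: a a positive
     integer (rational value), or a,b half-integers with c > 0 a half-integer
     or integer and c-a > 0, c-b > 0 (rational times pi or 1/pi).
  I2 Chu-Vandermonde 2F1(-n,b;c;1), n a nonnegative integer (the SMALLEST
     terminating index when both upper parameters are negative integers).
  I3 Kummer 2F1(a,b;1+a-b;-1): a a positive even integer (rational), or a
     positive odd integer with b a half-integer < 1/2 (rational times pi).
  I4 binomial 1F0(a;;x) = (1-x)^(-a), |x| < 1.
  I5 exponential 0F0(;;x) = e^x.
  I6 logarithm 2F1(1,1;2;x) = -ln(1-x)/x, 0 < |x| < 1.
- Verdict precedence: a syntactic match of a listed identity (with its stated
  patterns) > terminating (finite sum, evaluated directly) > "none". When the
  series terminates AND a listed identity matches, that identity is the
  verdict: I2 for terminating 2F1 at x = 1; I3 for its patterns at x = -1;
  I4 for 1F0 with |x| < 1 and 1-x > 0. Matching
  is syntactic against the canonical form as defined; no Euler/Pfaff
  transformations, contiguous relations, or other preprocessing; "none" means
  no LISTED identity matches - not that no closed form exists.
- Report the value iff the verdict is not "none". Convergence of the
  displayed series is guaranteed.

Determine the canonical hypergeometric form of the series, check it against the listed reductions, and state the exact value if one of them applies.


At argument -1: a 2F1 with upper {-7/2, 5}, lower {19/2}, scaled by C = 5/2. Verdict: Kummer (I3) matches (x = -1; c = 19/2 equals 1+a-b for upper {-7/2, 5}: listed pattern). Exact value: (3828825/1048576) * pi.

Key step: t_0 being 5/2, the factorial ratio (C = 5/2) (k+a-1)!/(a-1)! is a rising factorial (a)_k.
Adjacent-term ratio: r(k) = (-1) * (k-7/2) (k+5) / [(k+19/2) (k+1)] ; factor over Q: parameters, x = (-1), and C = 5/2.


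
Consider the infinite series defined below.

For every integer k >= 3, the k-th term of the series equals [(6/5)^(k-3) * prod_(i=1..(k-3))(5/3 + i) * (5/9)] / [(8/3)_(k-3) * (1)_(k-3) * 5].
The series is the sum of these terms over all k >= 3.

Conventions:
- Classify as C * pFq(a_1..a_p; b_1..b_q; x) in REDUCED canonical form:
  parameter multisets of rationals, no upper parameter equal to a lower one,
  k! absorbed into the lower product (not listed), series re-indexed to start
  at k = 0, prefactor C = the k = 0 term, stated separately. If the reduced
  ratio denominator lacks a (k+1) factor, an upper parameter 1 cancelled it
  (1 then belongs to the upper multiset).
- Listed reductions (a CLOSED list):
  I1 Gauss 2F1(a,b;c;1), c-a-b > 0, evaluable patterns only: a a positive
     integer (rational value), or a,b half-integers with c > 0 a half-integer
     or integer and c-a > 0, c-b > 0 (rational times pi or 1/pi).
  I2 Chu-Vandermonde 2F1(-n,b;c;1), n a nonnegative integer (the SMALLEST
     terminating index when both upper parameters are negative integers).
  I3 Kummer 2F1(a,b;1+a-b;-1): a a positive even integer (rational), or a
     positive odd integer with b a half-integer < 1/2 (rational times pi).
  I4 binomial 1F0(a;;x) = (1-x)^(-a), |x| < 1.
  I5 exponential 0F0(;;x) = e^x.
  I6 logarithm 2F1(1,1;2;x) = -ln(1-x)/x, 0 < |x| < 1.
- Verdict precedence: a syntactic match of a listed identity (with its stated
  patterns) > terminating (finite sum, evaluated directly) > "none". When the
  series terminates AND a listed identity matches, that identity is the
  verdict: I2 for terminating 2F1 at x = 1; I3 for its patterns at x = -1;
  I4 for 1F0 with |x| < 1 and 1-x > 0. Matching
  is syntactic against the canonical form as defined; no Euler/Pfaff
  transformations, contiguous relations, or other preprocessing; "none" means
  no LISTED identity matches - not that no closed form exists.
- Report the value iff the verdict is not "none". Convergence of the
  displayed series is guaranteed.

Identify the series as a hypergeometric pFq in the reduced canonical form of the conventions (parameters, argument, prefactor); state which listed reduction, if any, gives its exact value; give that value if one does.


x = 6/5 here; the reduced form reads 0F0, upper {-}, lower {-}, C = 1/9. Verdict at x = 6/5: exponential (I5) matches (the 0F0 exponential series at x = 6/5). Hence: (1/9) * e^(6/5).

The tell: from the first term 1/9: the constant factors (prefactor 1/9) combine into one prefactor.
Step ratio: r(k) = (6/5) * 1 / [(k+1)] ; factor over Q: parameters, x = (6/5), and C = 1/9.


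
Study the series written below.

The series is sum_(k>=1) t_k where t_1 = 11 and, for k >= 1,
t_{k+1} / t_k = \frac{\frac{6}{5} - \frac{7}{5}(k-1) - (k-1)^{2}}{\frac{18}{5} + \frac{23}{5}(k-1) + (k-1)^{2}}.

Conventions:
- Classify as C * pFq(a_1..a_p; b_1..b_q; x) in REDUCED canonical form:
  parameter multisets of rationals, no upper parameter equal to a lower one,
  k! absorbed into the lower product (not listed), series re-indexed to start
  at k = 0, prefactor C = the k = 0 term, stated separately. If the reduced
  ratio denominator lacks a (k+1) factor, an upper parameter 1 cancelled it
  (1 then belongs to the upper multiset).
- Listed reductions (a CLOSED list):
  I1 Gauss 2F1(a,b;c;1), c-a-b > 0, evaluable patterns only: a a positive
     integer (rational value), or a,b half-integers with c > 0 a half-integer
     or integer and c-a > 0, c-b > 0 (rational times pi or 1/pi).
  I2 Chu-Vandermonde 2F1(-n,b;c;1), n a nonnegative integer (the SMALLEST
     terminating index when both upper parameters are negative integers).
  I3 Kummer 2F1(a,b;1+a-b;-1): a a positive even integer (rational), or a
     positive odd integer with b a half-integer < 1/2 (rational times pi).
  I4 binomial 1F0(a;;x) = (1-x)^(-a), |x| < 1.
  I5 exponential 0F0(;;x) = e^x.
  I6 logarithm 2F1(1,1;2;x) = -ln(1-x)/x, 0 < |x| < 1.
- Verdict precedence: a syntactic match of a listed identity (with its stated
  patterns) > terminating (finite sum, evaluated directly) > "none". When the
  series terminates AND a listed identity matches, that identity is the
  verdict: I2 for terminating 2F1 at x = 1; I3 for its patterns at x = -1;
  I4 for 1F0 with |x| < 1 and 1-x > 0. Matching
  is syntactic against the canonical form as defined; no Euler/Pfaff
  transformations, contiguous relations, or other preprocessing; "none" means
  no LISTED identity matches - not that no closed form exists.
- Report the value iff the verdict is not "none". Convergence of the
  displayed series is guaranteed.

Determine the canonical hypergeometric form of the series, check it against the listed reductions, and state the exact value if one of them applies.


Classification (C = 11): 2F1 with upper {-\frac{3}{5}, 2}, lower {\frac{18}{5}}, argument x = -1. Verdict at x = -1: Kummer's theorem (I3) matches (x = -1; c = \frac{18}{5} equals 1+a-b for upper {-\frac{3}{5}, 2}: listed pattern). Hence: \frac{143}{10}.

First insight: t_0 = 11 here, and the expanded ratio factors over Q; C = 11, roots give parameters.
Consecutive-term ratio: r(k) = -1 * (k-\frac{3}{5}) (k+2) / [(k+\frac{18}{5}) (k+1)] - rational in k. x = -1; t_0 = 11; negate the roots.


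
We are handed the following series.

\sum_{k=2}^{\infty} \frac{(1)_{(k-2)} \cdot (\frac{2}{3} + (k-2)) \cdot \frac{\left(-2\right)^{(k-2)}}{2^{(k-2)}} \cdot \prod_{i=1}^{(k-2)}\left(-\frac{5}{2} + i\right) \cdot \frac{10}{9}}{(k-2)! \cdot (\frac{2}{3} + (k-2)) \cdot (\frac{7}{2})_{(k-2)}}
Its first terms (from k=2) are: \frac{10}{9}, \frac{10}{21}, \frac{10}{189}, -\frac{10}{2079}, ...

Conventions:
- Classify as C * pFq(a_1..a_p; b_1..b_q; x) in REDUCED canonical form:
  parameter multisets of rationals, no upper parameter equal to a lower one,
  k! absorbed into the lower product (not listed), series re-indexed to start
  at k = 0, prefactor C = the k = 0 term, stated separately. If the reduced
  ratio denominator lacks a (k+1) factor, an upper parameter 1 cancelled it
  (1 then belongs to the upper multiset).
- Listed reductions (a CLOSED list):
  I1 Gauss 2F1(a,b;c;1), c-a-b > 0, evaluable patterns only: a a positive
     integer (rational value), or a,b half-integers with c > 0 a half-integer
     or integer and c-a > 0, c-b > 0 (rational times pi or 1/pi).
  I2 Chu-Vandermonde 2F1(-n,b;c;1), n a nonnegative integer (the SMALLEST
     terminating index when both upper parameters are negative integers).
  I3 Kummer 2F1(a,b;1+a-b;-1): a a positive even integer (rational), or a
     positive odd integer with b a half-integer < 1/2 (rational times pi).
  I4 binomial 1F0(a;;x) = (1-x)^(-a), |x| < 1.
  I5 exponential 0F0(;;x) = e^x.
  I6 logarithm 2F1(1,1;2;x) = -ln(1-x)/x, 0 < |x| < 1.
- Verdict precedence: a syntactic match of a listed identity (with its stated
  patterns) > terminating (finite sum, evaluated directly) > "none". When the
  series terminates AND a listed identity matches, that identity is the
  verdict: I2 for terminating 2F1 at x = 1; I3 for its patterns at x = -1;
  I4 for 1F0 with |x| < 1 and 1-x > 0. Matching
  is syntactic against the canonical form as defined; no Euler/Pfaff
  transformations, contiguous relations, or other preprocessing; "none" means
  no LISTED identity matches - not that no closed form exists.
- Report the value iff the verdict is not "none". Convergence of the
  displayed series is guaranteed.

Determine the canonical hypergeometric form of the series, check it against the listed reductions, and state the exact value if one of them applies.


Classification (C = \frac{10}{9}): 2F1 with upper {-\frac{3}{2}, 1}, lower {\frac{7}{2}}, argument x = -1. Verdict: Kummer's theorem (I3) fires (x = -1; c = \frac{7}{2} equals 1+a-b for upper {-\frac{3}{2}, 1}: listed pattern). Sum: \frac{25}{48} \cdot \pi.

The tell: with t_0 = \frac{10}{9}, the two k-th powers (C = 10/9, x = -1) combine into one argument.
Adjacent-term ratio: r(k) = -1 * (k-\frac{3}{2}) (k+1) / [(k+\frac{7}{2}) (k+1)] ; factor over Q: parameters, x = -1, and C = \frac{10}{9}.


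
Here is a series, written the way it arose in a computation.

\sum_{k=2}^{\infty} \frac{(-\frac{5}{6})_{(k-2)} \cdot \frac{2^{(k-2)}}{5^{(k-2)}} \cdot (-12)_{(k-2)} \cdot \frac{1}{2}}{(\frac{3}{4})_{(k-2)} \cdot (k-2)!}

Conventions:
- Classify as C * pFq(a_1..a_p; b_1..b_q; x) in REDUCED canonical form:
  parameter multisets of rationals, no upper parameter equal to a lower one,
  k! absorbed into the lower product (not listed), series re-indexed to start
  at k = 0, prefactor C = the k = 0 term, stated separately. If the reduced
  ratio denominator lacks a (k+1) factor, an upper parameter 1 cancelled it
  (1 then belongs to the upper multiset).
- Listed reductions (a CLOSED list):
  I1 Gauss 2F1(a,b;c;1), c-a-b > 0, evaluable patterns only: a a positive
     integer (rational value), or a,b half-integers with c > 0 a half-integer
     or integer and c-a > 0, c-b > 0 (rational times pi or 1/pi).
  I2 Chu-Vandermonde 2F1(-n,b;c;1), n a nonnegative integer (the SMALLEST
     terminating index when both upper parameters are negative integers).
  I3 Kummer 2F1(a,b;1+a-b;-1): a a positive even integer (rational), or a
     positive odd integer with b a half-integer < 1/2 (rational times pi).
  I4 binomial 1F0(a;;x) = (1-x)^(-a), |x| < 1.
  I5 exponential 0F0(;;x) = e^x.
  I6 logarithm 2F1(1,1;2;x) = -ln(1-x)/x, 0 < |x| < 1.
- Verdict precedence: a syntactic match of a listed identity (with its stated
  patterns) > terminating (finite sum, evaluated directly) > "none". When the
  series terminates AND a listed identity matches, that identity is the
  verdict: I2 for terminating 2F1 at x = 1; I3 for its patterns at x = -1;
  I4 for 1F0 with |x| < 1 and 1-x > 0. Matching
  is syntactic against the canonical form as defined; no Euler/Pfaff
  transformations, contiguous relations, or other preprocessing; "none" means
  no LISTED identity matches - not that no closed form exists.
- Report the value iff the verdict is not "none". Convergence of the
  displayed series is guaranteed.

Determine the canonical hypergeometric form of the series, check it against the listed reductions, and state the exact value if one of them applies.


The tell: with t_0 = \frac{1}{2}, the two geometric factors (prefactor 1/2) combine into one argument.
Step ratio: r(k) = \frac{2}{5} * (k-12) (k-\frac{5}{6}) / [(k+\frac{3}{4}) (k+1)] - rational in k, leading ratio \frac{2}{5}; with t_0 = \frac{1}{2}, classification follows.

The series (x = \frac{2}{5}) is 2F1: upper {-12, -\frac{5}{6}}, lower {\frac{3}{4}}, prefactor \frac{1}{2}. Verdict: terminating at k = 12: the factor (-12)_k kills every later term; summing the 13 survivors is exact. Exact value: \frac{160963582040408245247}{57258024223886718750}.


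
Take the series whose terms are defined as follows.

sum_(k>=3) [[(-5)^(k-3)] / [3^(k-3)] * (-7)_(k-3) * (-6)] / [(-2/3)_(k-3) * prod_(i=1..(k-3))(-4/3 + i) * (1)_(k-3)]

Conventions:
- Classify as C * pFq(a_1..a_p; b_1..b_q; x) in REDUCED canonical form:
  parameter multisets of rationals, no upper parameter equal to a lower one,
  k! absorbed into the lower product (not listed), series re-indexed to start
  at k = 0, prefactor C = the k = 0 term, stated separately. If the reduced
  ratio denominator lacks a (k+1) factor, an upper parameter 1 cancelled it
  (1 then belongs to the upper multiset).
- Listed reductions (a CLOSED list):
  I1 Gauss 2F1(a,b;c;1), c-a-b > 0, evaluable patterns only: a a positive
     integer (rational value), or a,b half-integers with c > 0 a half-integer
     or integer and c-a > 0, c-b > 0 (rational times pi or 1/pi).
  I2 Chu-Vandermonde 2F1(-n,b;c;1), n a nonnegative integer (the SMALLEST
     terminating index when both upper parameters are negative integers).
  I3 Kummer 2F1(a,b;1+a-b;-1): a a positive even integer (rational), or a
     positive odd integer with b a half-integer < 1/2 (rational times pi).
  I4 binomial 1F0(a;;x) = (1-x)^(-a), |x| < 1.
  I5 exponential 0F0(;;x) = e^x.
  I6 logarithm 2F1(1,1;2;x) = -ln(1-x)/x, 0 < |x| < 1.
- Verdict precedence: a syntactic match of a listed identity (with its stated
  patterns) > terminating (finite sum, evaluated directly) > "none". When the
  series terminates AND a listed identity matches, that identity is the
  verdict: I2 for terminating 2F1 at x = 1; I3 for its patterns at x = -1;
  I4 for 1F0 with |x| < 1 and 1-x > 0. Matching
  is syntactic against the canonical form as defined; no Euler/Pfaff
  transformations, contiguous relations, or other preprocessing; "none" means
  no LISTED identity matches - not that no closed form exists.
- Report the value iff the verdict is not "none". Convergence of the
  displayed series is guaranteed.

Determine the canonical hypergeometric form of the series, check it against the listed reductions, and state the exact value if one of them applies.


Reduced: x = -5/3, 1F2, upper = {-7}, lower = {-2/3, -1/3}, C = -6. Verdict: terminating - upper -7 stops the sum at k = 7; the 8 terms are added exactly. Exact value: -9192473861829/487911424.

The tell: x = (-5/3) and the lower running product (C = -6) is a rising factorial.
Consecutive-term ratio: r(k) = (-5/3) * (k-7) / [(k-2/3) (k-1/3) (k+1)] - rational; roots negated = parameters, x = (-5/3), C = -6.


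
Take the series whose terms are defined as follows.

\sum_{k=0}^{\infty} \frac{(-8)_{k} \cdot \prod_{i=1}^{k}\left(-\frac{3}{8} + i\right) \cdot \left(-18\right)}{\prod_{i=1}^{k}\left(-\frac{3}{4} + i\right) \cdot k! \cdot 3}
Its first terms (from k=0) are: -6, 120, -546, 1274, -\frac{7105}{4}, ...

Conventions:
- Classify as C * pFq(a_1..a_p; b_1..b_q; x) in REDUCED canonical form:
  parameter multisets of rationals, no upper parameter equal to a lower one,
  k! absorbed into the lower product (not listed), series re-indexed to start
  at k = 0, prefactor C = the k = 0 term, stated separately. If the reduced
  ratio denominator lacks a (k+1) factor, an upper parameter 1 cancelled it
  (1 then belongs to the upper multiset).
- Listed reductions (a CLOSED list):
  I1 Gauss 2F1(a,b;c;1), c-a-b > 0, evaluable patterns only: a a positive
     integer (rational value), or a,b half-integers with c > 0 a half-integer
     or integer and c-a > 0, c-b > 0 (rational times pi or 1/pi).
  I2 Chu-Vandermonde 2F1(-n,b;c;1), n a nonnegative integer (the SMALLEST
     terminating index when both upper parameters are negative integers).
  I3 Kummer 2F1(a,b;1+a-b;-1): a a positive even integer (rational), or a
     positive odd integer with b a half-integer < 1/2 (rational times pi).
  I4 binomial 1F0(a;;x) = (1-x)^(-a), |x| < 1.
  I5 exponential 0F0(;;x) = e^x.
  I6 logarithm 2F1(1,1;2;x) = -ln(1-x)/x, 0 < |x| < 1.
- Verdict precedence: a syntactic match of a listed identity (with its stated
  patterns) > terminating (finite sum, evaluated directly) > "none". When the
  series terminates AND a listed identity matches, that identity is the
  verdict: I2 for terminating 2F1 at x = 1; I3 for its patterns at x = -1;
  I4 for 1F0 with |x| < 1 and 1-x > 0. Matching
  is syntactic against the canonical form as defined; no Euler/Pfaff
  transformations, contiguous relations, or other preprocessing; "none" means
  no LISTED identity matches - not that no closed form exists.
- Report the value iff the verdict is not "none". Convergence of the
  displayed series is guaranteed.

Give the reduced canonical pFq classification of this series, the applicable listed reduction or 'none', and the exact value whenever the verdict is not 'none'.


x = 1 here; the reduced form reads 2F1, upper {-8, \frac{5}{8}}, lower {\frac{1}{4}}, C = -6. Verdict: the Chu-Vandermonde identity I2 applies (terminating 2F1 at x = 1 with n = 8, b = 5/8, c = \frac{1}{4}). Hence: \frac{17649}{10880}.

Structural cue: t_0 being -6, the constant factors (C = -6, x = 1) combine into one prefactor.
Adjacent-term ratio: r(k) = 1 * (k-8) (k+\frac{5}{8}) / [(k+\frac{1}{4}) (k+1)] - rational in k. x = 1; t_0 = -6; negate the roots.


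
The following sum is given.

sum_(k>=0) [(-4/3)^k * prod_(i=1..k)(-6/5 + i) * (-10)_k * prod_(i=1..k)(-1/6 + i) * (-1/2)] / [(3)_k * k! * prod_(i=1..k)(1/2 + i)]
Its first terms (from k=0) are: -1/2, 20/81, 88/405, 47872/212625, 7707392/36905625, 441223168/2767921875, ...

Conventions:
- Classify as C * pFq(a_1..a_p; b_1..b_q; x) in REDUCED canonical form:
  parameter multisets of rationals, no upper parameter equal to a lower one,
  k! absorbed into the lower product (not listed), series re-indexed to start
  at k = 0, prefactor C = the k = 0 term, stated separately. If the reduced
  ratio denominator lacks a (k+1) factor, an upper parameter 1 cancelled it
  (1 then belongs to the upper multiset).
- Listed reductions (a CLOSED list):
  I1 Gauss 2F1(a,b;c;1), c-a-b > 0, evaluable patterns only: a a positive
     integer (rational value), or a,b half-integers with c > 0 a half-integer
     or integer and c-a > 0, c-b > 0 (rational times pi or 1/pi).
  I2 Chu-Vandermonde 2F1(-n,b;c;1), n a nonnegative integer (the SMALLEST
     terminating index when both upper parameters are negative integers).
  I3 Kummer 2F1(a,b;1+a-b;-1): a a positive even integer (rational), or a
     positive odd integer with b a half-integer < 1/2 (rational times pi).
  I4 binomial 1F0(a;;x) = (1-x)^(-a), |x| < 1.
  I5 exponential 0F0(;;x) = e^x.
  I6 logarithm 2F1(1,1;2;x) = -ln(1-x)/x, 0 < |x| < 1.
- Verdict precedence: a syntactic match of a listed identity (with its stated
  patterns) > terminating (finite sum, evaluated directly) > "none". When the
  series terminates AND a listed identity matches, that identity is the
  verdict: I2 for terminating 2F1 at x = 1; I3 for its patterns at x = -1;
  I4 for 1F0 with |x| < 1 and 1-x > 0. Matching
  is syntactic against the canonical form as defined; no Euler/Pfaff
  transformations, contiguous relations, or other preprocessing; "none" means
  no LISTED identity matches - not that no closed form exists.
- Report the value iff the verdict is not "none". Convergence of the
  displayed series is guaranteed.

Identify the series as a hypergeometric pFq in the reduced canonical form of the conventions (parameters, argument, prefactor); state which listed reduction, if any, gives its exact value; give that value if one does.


x = -4/3 here; the reduced form reads 3F2, upper {-10, -1/5, 5/6}, lower {3/2, 3}, C = -1/2. Verdict: terminating. (-10)_k vanishes past k = 10, leaving a 11-term sum, computed directly. Sum: 126341327923793338430801/177483795630394042968750.

The tell: t_0 = -1/2 here, and the running product (C = -1/2, x = -4/3) telescopes to a rising factorial.
Term ratio: r(k) = (-4/3) * (k-10) (k-1/5) (k+5/6) / [(k+3/2) (k+3) (k+1)] - rational; roots negated = parameters, x = (-4/3), C = -1/2.


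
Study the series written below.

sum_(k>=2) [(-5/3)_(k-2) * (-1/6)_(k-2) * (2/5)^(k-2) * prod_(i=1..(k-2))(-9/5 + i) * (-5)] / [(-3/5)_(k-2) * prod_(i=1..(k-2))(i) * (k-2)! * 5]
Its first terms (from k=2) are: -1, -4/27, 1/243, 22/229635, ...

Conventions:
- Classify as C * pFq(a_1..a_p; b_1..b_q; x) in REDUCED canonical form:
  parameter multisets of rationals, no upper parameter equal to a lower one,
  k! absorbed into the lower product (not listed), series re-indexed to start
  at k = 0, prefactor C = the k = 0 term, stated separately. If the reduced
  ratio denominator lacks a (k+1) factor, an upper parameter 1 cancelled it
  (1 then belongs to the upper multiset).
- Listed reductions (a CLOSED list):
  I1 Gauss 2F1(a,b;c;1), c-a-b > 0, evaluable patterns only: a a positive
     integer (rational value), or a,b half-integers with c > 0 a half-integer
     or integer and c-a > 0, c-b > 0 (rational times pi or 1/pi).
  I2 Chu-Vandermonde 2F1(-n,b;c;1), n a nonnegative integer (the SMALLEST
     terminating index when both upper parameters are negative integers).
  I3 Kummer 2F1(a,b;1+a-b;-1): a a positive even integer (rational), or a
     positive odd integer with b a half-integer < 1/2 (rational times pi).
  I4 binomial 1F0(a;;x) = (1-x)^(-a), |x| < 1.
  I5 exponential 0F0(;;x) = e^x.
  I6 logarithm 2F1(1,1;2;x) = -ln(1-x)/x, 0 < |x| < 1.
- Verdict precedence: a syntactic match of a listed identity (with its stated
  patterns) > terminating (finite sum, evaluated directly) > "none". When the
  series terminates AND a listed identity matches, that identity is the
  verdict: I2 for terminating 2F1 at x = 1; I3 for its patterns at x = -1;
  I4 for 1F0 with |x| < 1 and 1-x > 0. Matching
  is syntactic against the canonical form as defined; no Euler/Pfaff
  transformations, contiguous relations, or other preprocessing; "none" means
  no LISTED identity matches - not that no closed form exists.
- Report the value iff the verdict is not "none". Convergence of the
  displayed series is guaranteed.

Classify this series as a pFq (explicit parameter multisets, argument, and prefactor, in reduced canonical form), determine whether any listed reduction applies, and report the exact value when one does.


Key step: from the first term -1: the constant factors (C = -1) combine into one prefactor.
Consecutive-term ratio: r(k) = (2/5) * (k-5/3) (k-4/5) (k-1/6) / [(k-3/5) (k+1) (k+1)] - rational in k, leading ratio (2/5); with t_0 = -1, classification follows.

Reduced: x = 2/5, 3F2, upper = {-5/3, -4/5, -1/6}, lower = {-3/5, 1}, C = -1. Verdict: none here - no I1-I6 shape fits x = 2/5 with lower {-3/5, 1}.


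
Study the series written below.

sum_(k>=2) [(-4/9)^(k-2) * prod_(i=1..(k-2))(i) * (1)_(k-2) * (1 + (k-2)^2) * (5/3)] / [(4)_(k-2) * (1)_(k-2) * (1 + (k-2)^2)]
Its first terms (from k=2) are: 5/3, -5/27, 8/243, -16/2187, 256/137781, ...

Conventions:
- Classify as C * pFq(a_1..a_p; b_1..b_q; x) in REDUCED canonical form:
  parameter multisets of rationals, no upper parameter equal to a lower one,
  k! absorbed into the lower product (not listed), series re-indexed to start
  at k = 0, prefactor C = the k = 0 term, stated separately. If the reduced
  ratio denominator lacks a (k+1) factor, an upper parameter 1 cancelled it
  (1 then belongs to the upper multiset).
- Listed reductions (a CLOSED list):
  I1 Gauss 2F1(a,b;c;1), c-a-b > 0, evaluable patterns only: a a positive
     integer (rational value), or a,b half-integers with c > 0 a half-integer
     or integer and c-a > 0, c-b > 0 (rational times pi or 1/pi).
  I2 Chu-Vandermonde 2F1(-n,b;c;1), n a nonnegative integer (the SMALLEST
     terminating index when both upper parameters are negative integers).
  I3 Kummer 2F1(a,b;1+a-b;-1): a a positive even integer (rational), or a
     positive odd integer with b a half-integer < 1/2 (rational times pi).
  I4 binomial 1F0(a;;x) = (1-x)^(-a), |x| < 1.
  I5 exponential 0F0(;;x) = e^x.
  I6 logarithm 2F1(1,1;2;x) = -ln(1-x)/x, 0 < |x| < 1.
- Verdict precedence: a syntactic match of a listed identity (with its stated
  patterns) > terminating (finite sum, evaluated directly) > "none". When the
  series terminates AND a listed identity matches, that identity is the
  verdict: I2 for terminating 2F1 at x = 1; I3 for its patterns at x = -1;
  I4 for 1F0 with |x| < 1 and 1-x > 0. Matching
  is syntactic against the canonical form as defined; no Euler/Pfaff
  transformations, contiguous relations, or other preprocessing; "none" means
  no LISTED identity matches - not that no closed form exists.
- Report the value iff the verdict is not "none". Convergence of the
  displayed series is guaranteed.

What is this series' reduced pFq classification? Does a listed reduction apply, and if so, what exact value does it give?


Classification (C = 5/3): 2F1 with upper {1, 1}, lower {4}, argument x = -4/9. Verdict: none (x = -4/9): each listed identity misses the multisets {1, 1} ; {4}.

First insight: t_0 = 5/3 here, and (1)_k (prefactor 5/3) is k! itself.
Adjacent-term ratio: r(k) = (-4/9) * (k+1) (k+1) / [(k+4) (k+1)] - poly over poly, x = (-4/9) from leading terms; C = 5/3 at k = 0.


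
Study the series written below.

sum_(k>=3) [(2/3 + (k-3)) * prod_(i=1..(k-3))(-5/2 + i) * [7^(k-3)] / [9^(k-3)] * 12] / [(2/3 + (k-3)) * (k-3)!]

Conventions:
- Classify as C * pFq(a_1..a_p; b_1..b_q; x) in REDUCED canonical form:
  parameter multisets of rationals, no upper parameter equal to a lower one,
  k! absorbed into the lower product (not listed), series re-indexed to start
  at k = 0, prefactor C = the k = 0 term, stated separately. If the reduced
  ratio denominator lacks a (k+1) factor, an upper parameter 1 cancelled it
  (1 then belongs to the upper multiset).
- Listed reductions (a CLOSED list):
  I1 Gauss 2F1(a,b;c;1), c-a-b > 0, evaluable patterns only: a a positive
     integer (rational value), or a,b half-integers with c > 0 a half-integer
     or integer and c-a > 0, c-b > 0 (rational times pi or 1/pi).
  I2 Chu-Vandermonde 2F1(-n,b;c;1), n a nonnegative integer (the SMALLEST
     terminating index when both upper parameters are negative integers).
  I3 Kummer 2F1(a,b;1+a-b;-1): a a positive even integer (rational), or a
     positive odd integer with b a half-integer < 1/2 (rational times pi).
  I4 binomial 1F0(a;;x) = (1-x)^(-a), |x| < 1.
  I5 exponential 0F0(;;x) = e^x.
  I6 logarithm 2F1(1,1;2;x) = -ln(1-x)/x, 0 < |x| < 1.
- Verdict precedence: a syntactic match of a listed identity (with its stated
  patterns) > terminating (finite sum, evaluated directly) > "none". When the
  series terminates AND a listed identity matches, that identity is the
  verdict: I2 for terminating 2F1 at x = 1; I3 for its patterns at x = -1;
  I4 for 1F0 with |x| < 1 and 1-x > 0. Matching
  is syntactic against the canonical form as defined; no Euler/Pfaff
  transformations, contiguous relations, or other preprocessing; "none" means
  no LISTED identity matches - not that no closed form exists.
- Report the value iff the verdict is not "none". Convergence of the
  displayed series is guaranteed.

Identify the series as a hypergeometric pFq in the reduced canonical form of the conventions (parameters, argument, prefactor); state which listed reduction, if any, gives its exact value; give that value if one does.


With C = 12: the canonical form is 1F0(-3/2; -; 7/9). Verdict: the binomial series (I4) applies (the 1F0 binomial series: exponent 3/2, x = 7/9). Exact value: 12 * (2/9)^(3/2).

Key step: with t_0 = 12, the two geometric factors (C = 12) combine into one argument.
Ratio: r(k) = (7/9) * (k-3/2) / [(k+1)] - rational in k. x = (7/9); t_0 = 12; negate the roots.
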